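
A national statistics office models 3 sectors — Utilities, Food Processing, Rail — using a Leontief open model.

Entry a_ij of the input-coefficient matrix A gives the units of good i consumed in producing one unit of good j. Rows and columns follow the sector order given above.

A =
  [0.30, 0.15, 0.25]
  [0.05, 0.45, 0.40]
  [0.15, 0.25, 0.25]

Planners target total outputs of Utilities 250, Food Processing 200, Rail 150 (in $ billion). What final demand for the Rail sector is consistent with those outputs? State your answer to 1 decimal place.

I − A =
  [   0.70    -0.15    -0.25]
  [  -0.05     0.55    -0.40]
  [  -0.15    -0.25     0.75]
d = (I − A) x:
  d_U = (+0.70)·250 + (-0.15)·200 + (-0.25)·150 = 107.5
  d_F = (-0.05)·250 + (+0.55)·200 + (-0.40)·150 = 37.5
  d_R = (-0.15)·250 + (-0.25)·200 + (+0.75)·150 = 25.0

d_R = 25.0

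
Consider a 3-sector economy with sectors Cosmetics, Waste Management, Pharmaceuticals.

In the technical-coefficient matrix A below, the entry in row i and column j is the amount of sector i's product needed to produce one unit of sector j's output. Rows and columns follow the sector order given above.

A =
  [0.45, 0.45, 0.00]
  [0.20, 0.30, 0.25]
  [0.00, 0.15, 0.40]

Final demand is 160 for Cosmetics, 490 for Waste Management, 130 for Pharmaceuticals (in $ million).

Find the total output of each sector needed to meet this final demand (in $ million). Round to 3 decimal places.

I − A =
  [   0.55    -0.45     0.00]
  [  -0.20     0.70    -0.25]
  [   0.00    -0.15     0.60]
Cofactors of I−A, C_ij = (−1)^(i+j)·(minor ij) (rows/columns in the sector order above):
  C_11 = (0.70)(0.60) − (-0.25)(-0.15) = 0.3825
  C_12 = −[(-0.20)(0.60) − (-0.25)(0.00)] = 0.1200
  C_13 = (-0.20)(-0.15) − (0.70)(0.00) = 0.0300
  C_21 = −[(-0.45)(0.60) − (0.00)(-0.15)] = 0.2700
  C_22 = (0.55)(0.60) − (0.00)(0.00) = 0.3300
  C_23 = −[(0.55)(-0.15) − (-0.45)(0.00)] = 0.0825
  C_31 = (-0.45)(-0.25) − (0.00)(0.70) = 0.1125
  C_32 = −[(0.55)(-0.25) − (0.00)(-0.20)] = 0.1375
  C_33 = (0.55)(0.70) − (-0.45)(-0.20) = 0.2950
det(I−A) = Σ_j (I−A)_1j·C_1j = (0.55)(0.3825) + (-0.45)(0.1200) + (0.00)(0.0300) = 0.156375
adj(I−A) = Cᵀ =
  [ 0.3825   0.2700   0.1125]
  [ 0.1200   0.3300   0.1375]
  [ 0.0300   0.0825   0.2950]
(I − A)⁻¹ = adj(I−A) / det(I−A) ≈
  [   2.4460     1.7266     0.7194]
  [   0.7674     2.1103     0.8793]
  [   0.1918     0.5276     1.8865]
x = (I − A)⁻¹ d = adj(I−A)·d / det(I−A), with det(I−A) = 0.156375:
  x_1 = (0.3825·160 + 0.2700·490 + 0.1125·130) / 0.156375 = 208.125 / 0.156375 ≈ 1330.935
  x_2 = (0.1200·160 + 0.3300·490 + 0.1375·130) / 0.156375 = 198.775 / 0.156375 ≈ 1271.143
  x_3 = (0.0300·160 + 0.0825·490 + 0.2950·130) / 0.156375 = 83.575 / 0.156375 ≈ 534.452

x_1 = 1330.935, x_2 = 1271.143, x_3 = 534.452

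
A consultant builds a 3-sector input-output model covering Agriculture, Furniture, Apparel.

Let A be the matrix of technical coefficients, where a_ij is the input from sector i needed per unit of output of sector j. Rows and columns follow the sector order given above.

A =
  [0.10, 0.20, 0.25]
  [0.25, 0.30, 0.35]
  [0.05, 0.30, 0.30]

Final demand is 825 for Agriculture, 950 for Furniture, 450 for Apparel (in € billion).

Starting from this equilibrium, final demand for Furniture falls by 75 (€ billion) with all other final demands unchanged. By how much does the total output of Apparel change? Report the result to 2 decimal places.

Δx_3 = -74.87

I − A =
  [   0.90    -0.20    -0.25]
  [  -0.25     0.70    -0.35]
  [  -0.05    -0.30     0.70]
Cofactors of I−A, C_ij = (−1)^(i+j)·(minor ij) (rows/columns in the sector order above):
  C_11 = (0.70)(0.70) − (-0.35)(-0.30) = 0.3850
  C_12 = −[(-0.25)(0.70) − (-0.35)(-0.05)] = 0.1925
  C_13 = (-0.25)(-0.30) − (0.70)(-0.05) = 0.1100
  C_21 = −[(-0.20)(0.70) − (-0.25)(-0.30)] = 0.2150
  C_22 = (0.90)(0.70) − (-0.25)(-0.05) = 0.6175
  C_23 = −[(0.90)(-0.30) − (-0.20)(-0.05)] = 0.2800
  C_31 = (-0.20)(-0.35) − (-0.25)(0.70) = 0.2450
  C_32 = −[(0.90)(-0.35) − (-0.25)(-0.25)] = 0.3775
  C_33 = (0.90)(0.70) − (-0.20)(-0.25) = 0.5800
det(I−A) = Σ_j (I−A)_1j·C_1j = (0.90)(0.3850) + (-0.20)(0.1925) + (-0.25)(0.1100) = 0.2805
adj(I−A) = Cᵀ =
  [ 0.3850   0.2150   0.2450]
  [ 0.1925   0.6175   0.3775]
  [ 0.1100   0.2800   0.5800]
(I − A)⁻¹ = adj(I−A) / det(I−A) ≈
  [   1.3725     0.7665     0.8734]
  [   0.6863     2.2014     1.3458]
  [   0.3922     0.9982     2.0677]
Δx = (I − A)⁻¹ Δd with Δd having -75 in the Furniture component and 0 elsewhere.
So Δx_3 = L_32 · (-75), where L_32 = adj(I−A)_32 / det(I−A) = 0.2800 / 0.2805.
Δx_3 = 0.2800 × (-75) / 0.2805 = -21.00 / 0.2805 ≈ -74.87.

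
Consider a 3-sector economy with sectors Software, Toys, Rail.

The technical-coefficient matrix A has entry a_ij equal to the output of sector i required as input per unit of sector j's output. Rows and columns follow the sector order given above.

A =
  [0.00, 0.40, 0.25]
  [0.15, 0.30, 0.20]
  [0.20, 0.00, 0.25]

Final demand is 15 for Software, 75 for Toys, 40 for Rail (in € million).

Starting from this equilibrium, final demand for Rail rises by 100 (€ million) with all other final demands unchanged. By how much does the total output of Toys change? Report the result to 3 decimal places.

Δx_T = 55.361

I − A =
  [   1.00    -0.40    -0.25]
  [  -0.15     0.70    -0.20]
  [  -0.20     0.00     0.75]
Cofactors of I−A, C_ij = (−1)^(i+j)·(minor ij) (rows/columns in the sector order above):
  C_11 = (0.70)(0.75) − (-0.20)(0.00) = 0.5250
  C_12 = −[(-0.15)(0.75) − (-0.20)(-0.20)] = 0.1525
  C_13 = (-0.15)(0.00) − (0.70)(-0.20) = 0.1400
  C_21 = −[(-0.40)(0.75) − (-0.25)(0.00)] = 0.3000
  C_22 = (1.00)(0.75) − (-0.25)(-0.20) = 0.7000
  C_23 = −[(1.00)(0.00) − (-0.40)(-0.20)] = 0.0800
  C_31 = (-0.40)(-0.20) − (-0.25)(0.70) = 0.2550
  C_32 = −[(1.00)(-0.20) − (-0.25)(-0.15)] = 0.2375
  C_33 = (1.00)(0.70) − (-0.40)(-0.15) = 0.6400
det(I−A) = Σ_j (I−A)_1j·C_1j = (1.00)(0.5250) + (-0.40)(0.1525) + (-0.25)(0.1400) = 0.4290
adj(I−A) = Cᵀ =
  [ 0.5250   0.3000   0.2550]
  [ 0.1525   0.7000   0.2375]
  [ 0.1400   0.0800   0.6400]
(I − A)⁻¹ = adj(I−A) / det(I−A) ≈
  [   1.2238     0.6993     0.5944]
  [   0.3555     1.6317     0.5536]
  [   0.3263     0.1865     1.4918]
Δx = (I − A)⁻¹ Δd with Δd having +100 in the Rail component and 0 elsewhere.
So Δx_T = L_TR · (+100), where L_TR = adj(I−A)_TR / det(I−A) = 0.2375 / 0.4290.
Δx_T = 0.2375 × (+100) / 0.4290 = 23.75 / 0.4290 ≈ 55.361.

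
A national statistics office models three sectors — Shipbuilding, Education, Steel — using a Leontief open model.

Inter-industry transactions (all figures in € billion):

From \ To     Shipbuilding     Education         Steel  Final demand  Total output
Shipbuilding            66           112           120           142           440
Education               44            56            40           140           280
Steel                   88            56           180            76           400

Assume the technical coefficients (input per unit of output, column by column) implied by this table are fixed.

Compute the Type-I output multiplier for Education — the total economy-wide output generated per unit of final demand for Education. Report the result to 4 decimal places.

Technical coefficients a_ij = z_ij / X_j:
  a_11 = 66/440 = 0.15, a_21 = 44/440 = 0.10, a_31 = 88/440 = 0.20
  a_12 = 112/280 = 0.40, a_22 = 56/280 = 0.20, a_32 = 56/280 = 0.20
  a_13 = 120/400 = 0.30, a_23 = 40/400 = 0.10, a_33 = 180/400 = 0.45
I − A =
  [   0.85    -0.40    -0.30]
  [  -0.10     0.80    -0.10]
  [  -0.20    -0.20     0.55]
Cofactors of I−A, C_ij = (−1)^(i+j)·(minor ij) (rows/columns in the sector order above):
  C_11 = (0.80)(0.55) − (-0.10)(-0.20) = 0.4200
  C_12 = −[(-0.10)(0.55) − (-0.10)(-0.20)] = 0.0750
  C_13 = (-0.10)(-0.20) − (0.80)(-0.20) = 0.1800
  C_21 = −[(-0.40)(0.55) − (-0.30)(-0.20)] = 0.2800
  C_22 = (0.85)(0.55) − (-0.30)(-0.20) = 0.4075
  C_23 = −[(0.85)(-0.20) − (-0.40)(-0.20)] = 0.2500
  C_31 = (-0.40)(-0.10) − (-0.30)(0.80) = 0.2800
  C_32 = −[(0.85)(-0.10) − (-0.30)(-0.10)] = 0.1150
  C_33 = (0.85)(0.80) − (-0.40)(-0.10) = 0.6400
det(I−A) = Σ_j (I−A)_1j·C_1j = (0.85)(0.4200) + (-0.40)(0.0750) + (-0.30)(0.1800) = 0.2730
adj(I−A) = Cᵀ =
  [ 0.4200   0.2800   0.2800]
  [ 0.0750   0.4075   0.1150]
  [ 0.1800   0.2500   0.6400]
(I − A)⁻¹ = adj(I−A) / det(I−A) ≈
  [   1.53846     1.02564     1.02564]
  [   0.27473     1.49267     0.42125]
  [   0.65934     0.91575     2.34432]
The output multiplier for sector j is the column-j sum of the Leontief inverse (I − A)⁻¹ = adj(I−A) / det(I−A).
Column 2 of adj(I−A): (0.2800, 0.4075, 0.2500); det(I−A) = 0.2730.
m_2 = (0.2800 + 0.4075 + 0.2500) / 0.2730 = 0.9375 / 0.2730 ≈ 3.4341.

m_2 = 3.4341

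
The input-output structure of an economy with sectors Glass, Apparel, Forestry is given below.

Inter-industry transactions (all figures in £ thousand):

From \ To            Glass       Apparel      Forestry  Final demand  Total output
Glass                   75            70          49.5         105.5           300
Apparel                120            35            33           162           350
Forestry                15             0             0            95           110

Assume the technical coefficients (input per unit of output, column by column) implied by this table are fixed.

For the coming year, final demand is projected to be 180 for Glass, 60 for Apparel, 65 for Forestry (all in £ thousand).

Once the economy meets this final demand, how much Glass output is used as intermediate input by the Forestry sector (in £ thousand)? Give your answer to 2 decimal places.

z_GF = 37.29

Technical coefficients a_ij = z_ij / X_j:
  a_GG = 75/300 = 0.25, a_AG = 120/300 = 0.40, a_FG = 15/300 = 0.05
  a_GA = 70/350 = 0.20, a_AA = 35/350 = 0.10, a_FA = 0/350 = 0.00
  a_GF = 49.5/110 = 0.45, a_AF = 33/110 = 0.30, a_FF = 0/110 = 0.00
I − A =
  [   0.75    -0.20    -0.45]
  [  -0.40     0.90    -0.30]
  [  -0.05     0.00     1.00]
Cofactors of I−A, C_ij = (−1)^(i+j)·(minor ij) (rows/columns in the sector order above):
  C_11 = (0.90)(1.00) − (-0.30)(0.00) = 0.9000
  C_12 = −[(-0.40)(1.00) − (-0.30)(-0.05)] = 0.4150
  C_13 = (-0.40)(0.00) − (0.90)(-0.05) = 0.0450
  C_21 = −[(-0.20)(1.00) − (-0.45)(0.00)] = 0.2000
  C_22 = (0.75)(1.00) − (-0.45)(-0.05) = 0.7275
  C_23 = −[(0.75)(0.00) − (-0.20)(-0.05)] = 0.0100
  C_31 = (-0.20)(-0.30) − (-0.45)(0.90) = 0.4650
  C_32 = −[(0.75)(-0.30) − (-0.45)(-0.40)] = 0.4050
  C_33 = (0.75)(0.90) − (-0.20)(-0.40) = 0.5950
det(I−A) = Σ_j (I−A)_1j·C_1j = (0.75)(0.9000) + (-0.20)(0.4150) + (-0.45)(0.0450) = 0.57175
adj(I−A) = Cᵀ =
  [ 0.9000   0.2000   0.4650]
  [ 0.4150   0.7275   0.4050]
  [ 0.0450   0.0100   0.5950]
(I − A)⁻¹ = adj(I−A) / det(I−A) ≈
  [   1.5741     0.3498     0.8133]
  [   0.7258     1.2724     0.7084]
  [   0.0787     0.0175     1.0407]
First solve x = (I − A)⁻¹ d = adj(I−A)·d / det(I−A); in particular x_F = (0.0450·180 + 0.0100·60 + 0.5950·65) / 0.57175 = 47.375 / 0.57175 ≈ 82.8596.
Intermediate flow from G to F: z_GF = a_GF · x_F = 0.45 × 47.375 / 0.57175 = 21.31875 / 0.57175 ≈ 37.29.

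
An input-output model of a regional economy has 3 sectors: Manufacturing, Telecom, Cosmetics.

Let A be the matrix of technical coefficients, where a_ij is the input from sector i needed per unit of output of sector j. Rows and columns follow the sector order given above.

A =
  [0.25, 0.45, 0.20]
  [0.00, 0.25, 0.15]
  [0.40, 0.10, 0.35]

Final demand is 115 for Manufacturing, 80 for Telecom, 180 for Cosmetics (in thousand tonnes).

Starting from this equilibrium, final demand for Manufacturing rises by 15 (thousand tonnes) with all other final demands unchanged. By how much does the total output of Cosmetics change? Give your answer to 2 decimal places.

I − A =
  [   0.75    -0.45    -0.20]
  [   0.00     0.75    -0.15]
  [  -0.40    -0.10     0.65]
Cofactors of I−A, C_ij = (−1)^(i+j)·(minor ij) (rows/columns in the sector order above):
  C_11 = (0.75)(0.65) − (-0.15)(-0.10) = 0.4725
  C_12 = −[(0.00)(0.65) − (-0.15)(-0.40)] = 0.0600
  C_13 = (0.00)(-0.10) − (0.75)(-0.40) = 0.3000
  C_21 = −[(-0.45)(0.65) − (-0.20)(-0.10)] = 0.3125
  C_22 = (0.75)(0.65) − (-0.20)(-0.40) = 0.4075
  C_23 = −[(0.75)(-0.10) − (-0.45)(-0.40)] = 0.2550
  C_31 = (-0.45)(-0.15) − (-0.20)(0.75) = 0.2175
  C_32 = −[(0.75)(-0.15) − (-0.20)(0.00)] = 0.1125
  C_33 = (0.75)(0.75) − (-0.45)(0.00) = 0.5625
det(I−A) = Σ_j (I−A)_1j·C_1j = (0.75)(0.4725) + (-0.45)(0.0600) + (-0.20)(0.3000) = 0.267375
adj(I−A) = Cᵀ =
  [ 0.4725   0.3125   0.2175]
  [ 0.0600   0.4075   0.1125]
  [ 0.3000   0.2550   0.5625]
(I − A)⁻¹ = adj(I−A) / det(I−A) ≈
  [   1.7672     1.1688     0.8135]
  [   0.2244     1.5241     0.4208]
  [   1.1220     0.9537     2.1038]
Δx = (I − A)⁻¹ Δd with Δd having +15 in the Manufacturing component and 0 elsewhere.
So Δx_3 = L_31 · (+15), where L_31 = adj(I−A)_31 / det(I−A) = 0.3000 / 0.267375.
Δx_3 = 0.3000 × (+15) / 0.267375 = 4.50 / 0.267375 ≈ 16.83.

Δx_3 = 16.83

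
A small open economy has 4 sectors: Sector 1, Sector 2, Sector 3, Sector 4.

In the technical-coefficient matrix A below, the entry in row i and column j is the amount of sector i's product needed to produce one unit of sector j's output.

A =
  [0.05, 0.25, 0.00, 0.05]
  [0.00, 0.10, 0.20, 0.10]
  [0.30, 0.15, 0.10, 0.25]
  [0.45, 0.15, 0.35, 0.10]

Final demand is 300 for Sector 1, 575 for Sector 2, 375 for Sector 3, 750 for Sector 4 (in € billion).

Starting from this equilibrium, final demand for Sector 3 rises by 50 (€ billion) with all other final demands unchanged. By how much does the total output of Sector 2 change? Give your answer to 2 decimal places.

Δx_2 = 19.49

I − A =
  [   0.95    -0.25     0.00    -0.05]
  [   0.00     0.90    -0.20    -0.10]
  [  -0.30    -0.15     0.90    -0.25]
  [  -0.45    -0.15    -0.35     0.90]
Compute the cofactors C_ij = (−1)^(i+j)·(3×3 minor ij) of I−A; the adjugate is their transpose:
adj(I−A) = Cᵀ =
  [ 0.597000   0.190000   0.071000   0.074000]
  [ 0.127500   0.660875   0.199750   0.136000]
  [ 0.346500   0.258375   0.723750   0.249000]
  [ 0.454500   0.305625   0.350250   0.726000]
det(I−A) = Σ_j (I−A)_1j·C_1j = (0.95)(0.597000) + (-0.25)(0.127500) + (0.00)(0.346500) + (-0.05)(0.454500) = 0.51255
(I − A)⁻¹ = adj(I−A) / det(I−A) ≈
  [   1.1648     0.3707     0.1385     0.1444]
  [   0.2488     1.2894     0.3897     0.2653]
  [   0.6760     0.5041     1.4121     0.4858]
  [   0.8867     0.5963     0.6833     1.4164]
Δx = (I − A)⁻¹ Δd with Δd having +50 in the Sector 3 component and 0 elsewhere.
So Δx_2 = L_23 · (+50), where L_23 = adj(I−A)_23 / det(I−A) = 0.199750 / 0.51255.
Δx_2 = 0.199750 × (+50) / 0.51255 = 9.9875 / 0.51255 ≈ 19.49.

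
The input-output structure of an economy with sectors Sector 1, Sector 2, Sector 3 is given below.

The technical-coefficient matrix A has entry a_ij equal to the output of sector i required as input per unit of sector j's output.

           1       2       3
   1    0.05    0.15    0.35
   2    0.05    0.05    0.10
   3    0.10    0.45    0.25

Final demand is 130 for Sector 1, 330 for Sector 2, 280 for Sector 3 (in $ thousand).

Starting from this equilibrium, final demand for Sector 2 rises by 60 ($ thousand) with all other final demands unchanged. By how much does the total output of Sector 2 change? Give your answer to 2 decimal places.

Δx_2 = 69.38

I − A =
  [   0.95    -0.15    -0.35]
  [  -0.05     0.95    -0.10]
  [  -0.10    -0.45     0.75]
Cofactors of I−A, C_ij = (−1)^(i+j)·(minor ij) (rows/columns in the sector order above):
  C_11 = (0.95)(0.75) − (-0.10)(-0.45) = 0.6675
  C_12 = −[(-0.05)(0.75) − (-0.10)(-0.10)] = 0.0475
  C_13 = (-0.05)(-0.45) − (0.95)(-0.10) = 0.1175
  C_21 = −[(-0.15)(0.75) − (-0.35)(-0.45)] = 0.2700
  C_22 = (0.95)(0.75) − (-0.35)(-0.10) = 0.6775
  C_23 = −[(0.95)(-0.45) − (-0.15)(-0.10)] = 0.4425
  C_31 = (-0.15)(-0.10) − (-0.35)(0.95) = 0.3475
  C_32 = −[(0.95)(-0.10) − (-0.35)(-0.05)] = 0.1125
  C_33 = (0.95)(0.95) − (-0.15)(-0.05) = 0.8950
det(I−A) = Σ_j (I−A)_1j·C_1j = (0.95)(0.6675) + (-0.15)(0.0475) + (-0.35)(0.1175) = 0.585875
adj(I−A) = Cᵀ =
  [ 0.6675   0.2700   0.3475]
  [ 0.0475   0.6775   0.1125]
  [ 0.1175   0.4425   0.8950]
(I − A)⁻¹ = adj(I−A) / det(I−A) ≈
  [   1.1393     0.4608     0.5931]
  [   0.0811     1.1564     0.1920]
  [   0.2006     0.7553     1.5276]
Δx = (I − A)⁻¹ Δd with Δd having +60 in the Sector 2 component and 0 elsewhere.
So Δx_2 = L_22 · (+60), where L_22 = adj(I−A)_22 / det(I−A) = 0.6775 / 0.585875.
Δx_2 = 0.6775 × (+60) / 0.585875 = 40.65 / 0.585875 ≈ 69.38.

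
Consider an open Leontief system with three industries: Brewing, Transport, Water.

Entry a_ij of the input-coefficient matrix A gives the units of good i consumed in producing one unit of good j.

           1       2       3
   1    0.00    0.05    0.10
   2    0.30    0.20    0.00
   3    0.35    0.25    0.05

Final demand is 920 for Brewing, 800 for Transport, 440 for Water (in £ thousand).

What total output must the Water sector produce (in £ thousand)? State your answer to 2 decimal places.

I − A =
  [   1.00    -0.05    -0.10]
  [  -0.30     0.80     0.00]
  [  -0.35    -0.25     0.95]
Cofactors of I−A, C_ij = (−1)^(i+j)·(minor ij) (rows/columns in the sector order above):
  C_11 = (0.80)(0.95) − (0.00)(-0.25) = 0.7600
  C_12 = −[(-0.30)(0.95) − (0.00)(-0.35)] = 0.2850
  C_13 = (-0.30)(-0.25) − (0.80)(-0.35) = 0.3550
  C_21 = −[(-0.05)(0.95) − (-0.10)(-0.25)] = 0.0725
  C_22 = (1.00)(0.95) − (-0.10)(-0.35) = 0.9150
  C_23 = −[(1.00)(-0.25) − (-0.05)(-0.35)] = 0.2675
  C_31 = (-0.05)(0.00) − (-0.10)(0.80) = 0.0800
  C_32 = −[(1.00)(0.00) − (-0.10)(-0.30)] = 0.0300
  C_33 = (1.00)(0.80) − (-0.05)(-0.30) = 0.7850
det(I−A) = Σ_j (I−A)_1j·C_1j = (1.00)(0.7600) + (-0.05)(0.2850) + (-0.10)(0.3550) = 0.71025
adj(I−A) = Cᵀ =
  [ 0.7600   0.0725   0.0800]
  [ 0.2850   0.9150   0.0300]
  [ 0.3550   0.2675   0.7850]
(I − A)⁻¹ = adj(I−A) / det(I−A) ≈
  [   1.0700     0.1021     0.1126]
  [   0.4013     1.2883     0.0422]
  [   0.4998     0.3766     1.1052]
x = (I − A)⁻¹ d = adj(I−A)·d / det(I−A), with det(I−A) = 0.71025:
  x_1 = (0.7600·920 + 0.0725·800 + 0.0800·440) / 0.71025 = 792.40 / 0.71025 ≈ 1115.66
  x_2 = (0.2850·920 + 0.9150·800 + 0.0300·440) / 0.71025 = 1007.40 / 0.71025 ≈ 1418.37
  x_3 = (0.3550·920 + 0.2675·800 + 0.7850·440) / 0.71025 = 886.00 / 0.71025 ≈ 1247.45

x_3 = 1247.45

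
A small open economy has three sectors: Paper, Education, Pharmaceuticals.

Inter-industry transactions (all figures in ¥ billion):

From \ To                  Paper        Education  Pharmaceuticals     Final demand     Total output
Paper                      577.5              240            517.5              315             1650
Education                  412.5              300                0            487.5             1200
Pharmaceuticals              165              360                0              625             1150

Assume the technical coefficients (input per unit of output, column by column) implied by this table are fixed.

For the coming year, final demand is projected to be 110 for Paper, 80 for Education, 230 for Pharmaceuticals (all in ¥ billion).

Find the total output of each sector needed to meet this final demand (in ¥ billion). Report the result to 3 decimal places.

Technical coefficients a_ij = z_ij / X_j:
  a_11 = 577.5/1650 = 0.35, a_21 = 412.5/1650 = 0.25, a_31 = 165/1650 = 0.10
  a_12 = 240/1200 = 0.20, a_22 = 300/1200 = 0.25, a_32 = 360/1200 = 0.30
  a_13 = 517.5/1150 = 0.45, a_23 = 0/1150 = 0.00, a_33 = 0/1150 = 0.00
I − A =
  [   0.65    -0.20    -0.45]
  [  -0.25     0.75     0.00]
  [  -0.10    -0.30     1.00]
Cofactors of I−A, C_ij = (−1)^(i+j)·(minor ij) (rows/columns in the sector order above):
  C_11 = (0.75)(1.00) − (0.00)(-0.30) = 0.7500
  C_12 = −[(-0.25)(1.00) − (0.00)(-0.10)] = 0.2500
  C_13 = (-0.25)(-0.30) − (0.75)(-0.10) = 0.1500
  C_21 = −[(-0.20)(1.00) − (-0.45)(-0.30)] = 0.3350
  C_22 = (0.65)(1.00) − (-0.45)(-0.10) = 0.6050
  C_23 = −[(0.65)(-0.30) − (-0.20)(-0.10)] = 0.2150
  C_31 = (-0.20)(0.00) − (-0.45)(0.75) = 0.3375
  C_32 = −[(0.65)(0.00) − (-0.45)(-0.25)] = 0.1125
  C_33 = (0.65)(0.75) − (-0.20)(-0.25) = 0.4375
det(I−A) = Σ_j (I−A)_1j·C_1j = (0.65)(0.7500) + (-0.20)(0.2500) + (-0.45)(0.1500) = 0.3700
adj(I−A) = Cᵀ =
  [ 0.7500   0.3350   0.3375]
  [ 0.2500   0.6050   0.1125]
  [ 0.1500   0.2150   0.4375]
(I − A)⁻¹ = adj(I−A) / det(I−A) ≈
  [   2.0270     0.9054     0.9122]
  [   0.6757     1.6351     0.3041]
  [   0.4054     0.5811     1.1824]
x = (I − A)⁻¹ d = adj(I−A)·d / det(I−A), with det(I−A) = 0.3700:
  x_1 = (0.7500·110 + 0.3350·80 + 0.3375·230) / 0.3700 = 186.925 / 0.3700 ≈ 505.203
  x_2 = (0.2500·110 + 0.6050·80 + 0.1125·230) / 0.3700 = 101.775 / 0.3700 ≈ 275.068
  x_3 = (0.1500·110 + 0.2150·80 + 0.4375·230) / 0.3700 = 134.325 / 0.3700 ≈ 363.041

x_1 = 505.203, x_2 = 275.068, x_3 = 363.041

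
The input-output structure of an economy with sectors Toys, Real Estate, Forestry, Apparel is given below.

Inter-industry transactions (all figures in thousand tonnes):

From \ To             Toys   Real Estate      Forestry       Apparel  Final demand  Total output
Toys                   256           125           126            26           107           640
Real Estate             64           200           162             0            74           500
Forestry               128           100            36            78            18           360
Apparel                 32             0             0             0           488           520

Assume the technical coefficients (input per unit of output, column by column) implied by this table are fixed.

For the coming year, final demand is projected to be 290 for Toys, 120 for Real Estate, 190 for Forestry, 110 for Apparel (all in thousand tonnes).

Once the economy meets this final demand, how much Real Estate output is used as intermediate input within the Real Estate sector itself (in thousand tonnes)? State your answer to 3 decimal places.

z_22 = 400.687

Technical coefficients a_ij = z_ij / X_j:
  a_11 = 256/640 = 0.40, a_21 = 64/640 = 0.10, a_31 = 128/640 = 0.20, a_41 = 32/640 = 0.05
  a_12 = 125/500 = 0.25, a_22 = 200/500 = 0.40, a_32 = 100/500 = 0.20, a_42 = 0/500 = 0.00
  a_13 = 126/360 = 0.35, a_23 = 162/360 = 0.45, a_33 = 36/360 = 0.10, a_43 = 0/360 = 0.00
  a_14 = 26/520 = 0.05, a_24 = 0/520 = 0.00, a_34 = 78/520 = 0.15, a_44 = 0/520 = 0.00
I − A =
  [   0.60    -0.25    -0.35    -0.05]
  [  -0.10     0.60    -0.45     0.00]
  [  -0.20    -0.20     0.90    -0.15]
  [  -0.05     0.00     0.00     1.00]
Compute the cofactors C_ij = (−1)^(i+j)·(3×3 minor ij) of I−A; the adjugate is their transpose:
adj(I−A) = Cᵀ =
  [ 0.450000   0.295000   0.322500   0.070875]
  [ 0.183375   0.465125   0.303875   0.054750]
  [ 0.144500   0.171375   0.333500   0.057250]
  [ 0.022500   0.014750   0.016125   0.176000]
det(I−A) = Σ_j (I−A)_1j·C_1j = (0.60)(0.450000) + (-0.25)(0.183375) + (-0.35)(0.144500) + (-0.05)(0.022500) = 0.17245625
(I − A)⁻¹ = adj(I−A) / det(I−A) ≈
  [   2.6094     1.7106     1.8700     0.4110]
  [   1.0633     2.6971     1.7620     0.3175]
  [   0.8379     0.9937     1.9338     0.3320]
  [   0.1305     0.0855     0.0935     1.0205]
First solve x = (I − A)⁻¹ d = adj(I−A)·d / det(I−A); in particular x_2 = (0.183375·290 + 0.465125·120 + 0.303875·190 + 0.054750·110) / 0.17245625 = 172.7525 / 0.17245625 ≈ 1001.71783.
Intermediate flow from 2 to 2: z_22 = a_22 · x_2 = 0.40 × 172.7525 / 0.17245625 = 69.101 / 0.17245625 ≈ 400.687.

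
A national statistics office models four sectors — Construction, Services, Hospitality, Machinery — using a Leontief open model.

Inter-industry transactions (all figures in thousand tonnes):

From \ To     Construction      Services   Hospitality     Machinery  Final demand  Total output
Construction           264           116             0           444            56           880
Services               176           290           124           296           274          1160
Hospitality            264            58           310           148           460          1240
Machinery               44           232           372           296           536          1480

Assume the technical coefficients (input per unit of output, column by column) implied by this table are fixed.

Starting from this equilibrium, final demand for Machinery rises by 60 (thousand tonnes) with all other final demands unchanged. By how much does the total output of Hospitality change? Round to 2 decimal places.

Technical coefficients a_ij = z_ij / X_j:
  a_CC = 264/880 = 0.30, a_SC = 176/880 = 0.20, a_HC = 264/880 = 0.30, a_MC = 44/880 = 0.05
  a_CS = 116/1160 = 0.10, a_SS = 290/1160 = 0.25, a_HS = 58/1160 = 0.05, a_MS = 232/1160 = 0.20
  a_CH = 0/1240 = 0.00, a_SH = 124/1240 = 0.10, a_HH = 310/1240 = 0.25, a_MH = 372/1240 = 0.30
  a_CM = 444/1480 = 0.30, a_SM = 296/1480 = 0.20, a_HM = 148/1480 = 0.10, a_MM = 296/1480 = 0.20
I − A =
  [   0.70    -0.10     0.00    -0.30]
  [  -0.20     0.75    -0.10    -0.20]
  [  -0.30    -0.05     0.75    -0.10]
  [  -0.05    -0.20    -0.30     0.80]
Compute the cofactors C_ij = (−1)^(i+j)·(3×3 minor ij) of I−A; the adjugate is their transpose:
adj(I−A) = Cᵀ =
  [ 0.388500   0.106500   0.087500   0.183250]
  [ 0.164000   0.360750   0.114500   0.166000]
  [ 0.184250   0.083750   0.351750   0.134000]
  [ 0.134375   0.128250   0.166000   0.372250]
det(I−A) = Σ_j (I−A)_1j·C_1j = (0.70)(0.388500) + (-0.10)(0.164000) + (0.00)(0.184250) + (-0.30)(0.134375) = 0.2152375
(I − A)⁻¹ = adj(I−A) / det(I−A) ≈
  [   1.8050     0.4948     0.4065     0.8514]
  [   0.7619     1.6761     0.5320     0.7712]
  [   0.8560     0.3891     1.6342     0.6226]
  [   0.6243     0.5959     0.7712     1.7295]
Δx = (I − A)⁻¹ Δd with Δd having +60 in the Machinery component and 0 elsewhere.
So Δx_H = L_HM · (+60), where L_HM = adj(I−A)_HM / det(I−A) = 0.134000 / 0.2152375.
Δx_H = 0.134000 × (+60) / 0.2152375 = 8.04 / 0.2152375 ≈ 37.35.

Δx_H = 37.35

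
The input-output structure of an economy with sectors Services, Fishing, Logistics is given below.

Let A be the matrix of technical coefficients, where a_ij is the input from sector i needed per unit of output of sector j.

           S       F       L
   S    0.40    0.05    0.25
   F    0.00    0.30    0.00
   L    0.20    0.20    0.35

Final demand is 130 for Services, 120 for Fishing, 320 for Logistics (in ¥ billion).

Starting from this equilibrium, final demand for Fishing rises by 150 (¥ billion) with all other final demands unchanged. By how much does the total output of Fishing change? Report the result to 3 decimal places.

I − A =
  [   0.60    -0.05    -0.25]
  [   0.00     0.70     0.00]
  [  -0.20    -0.20     0.65]
Cofactors of I−A, C_ij = (−1)^(i+j)·(minor ij) (rows/columns in the sector order above):
  C_11 = (0.70)(0.65) − (0.00)(-0.20) = 0.4550
  C_12 = −[(0.00)(0.65) − (0.00)(-0.20)] = 0.0000
  C_13 = (0.00)(-0.20) − (0.70)(-0.20) = 0.1400
  C_21 = −[(-0.05)(0.65) − (-0.25)(-0.20)] = 0.0825
  C_22 = (0.60)(0.65) − (-0.25)(-0.20) = 0.3400
  C_23 = −[(0.60)(-0.20) − (-0.05)(-0.20)] = 0.1300
  C_31 = (-0.05)(0.00) − (-0.25)(0.70) = 0.1750
  C_32 = −[(0.60)(0.00) − (-0.25)(0.00)] = 0.0000
  C_33 = (0.60)(0.70) − (-0.05)(0.00) = 0.4200
det(I−A) = Σ_j (I−A)_1j·C_1j = (0.60)(0.4550) + (-0.05)(0.0000) + (-0.25)(0.1400) = 0.2380
adj(I−A) = Cᵀ =
  [ 0.4550   0.0825   0.1750]
  [ 0.0000   0.3400   0.0000]
  [ 0.1400   0.1300   0.4200]
(I − A)⁻¹ = adj(I−A) / det(I−A) ≈
  [   1.9118     0.3466     0.7353]
  [   0.0000     1.4286     0.0000]
  [   0.5882     0.5462     1.7647]
Δx = (I − A)⁻¹ Δd with Δd having +150 in the Fishing component and 0 elsewhere.
So Δx_F = L_FF · (+150), where L_FF = adj(I−A)_FF / det(I−A) = 0.3400 / 0.2380.
Δx_F = 0.3400 × (+150) / 0.2380 = 51.00 / 0.2380 ≈ 214.286.

Δx_F = 214.286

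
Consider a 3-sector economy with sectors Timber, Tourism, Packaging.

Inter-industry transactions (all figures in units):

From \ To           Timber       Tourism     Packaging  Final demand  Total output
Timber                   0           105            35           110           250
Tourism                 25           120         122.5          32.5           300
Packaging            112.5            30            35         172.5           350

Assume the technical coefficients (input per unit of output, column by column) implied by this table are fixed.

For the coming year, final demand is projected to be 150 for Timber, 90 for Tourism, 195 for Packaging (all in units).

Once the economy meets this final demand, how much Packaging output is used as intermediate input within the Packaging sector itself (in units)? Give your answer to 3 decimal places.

z_33 = 44.918

Technical coefficients a_ij = z_ij / X_j:
  a_11 = 0/250 = 0.00, a_21 = 25/250 = 0.10, a_31 = 112.5/250 = 0.45
  a_12 = 105/300 = 0.35, a_22 = 120/300 = 0.40, a_32 = 30/300 = 0.10
  a_13 = 35/350 = 0.10, a_23 = 122.5/350 = 0.35, a_33 = 35/350 = 0.10
I − A =
  [   1.00    -0.35    -0.10]
  [  -0.10     0.60    -0.35]
  [  -0.45    -0.10     0.90]
Cofactors of I−A, C_ij = (−1)^(i+j)·(minor ij) (rows/columns in the sector order above):
  C_11 = (0.60)(0.90) − (-0.35)(-0.10) = 0.5050
  C_12 = −[(-0.10)(0.90) − (-0.35)(-0.45)] = 0.2475
  C_13 = (-0.10)(-0.10) − (0.60)(-0.45) = 0.2800
  C_21 = −[(-0.35)(0.90) − (-0.10)(-0.10)] = 0.3250
  C_22 = (1.00)(0.90) − (-0.10)(-0.45) = 0.8550
  C_23 = −[(1.00)(-0.10) − (-0.35)(-0.45)] = 0.2575
  C_31 = (-0.35)(-0.35) − (-0.10)(0.60) = 0.1825
  C_32 = −[(1.00)(-0.35) − (-0.10)(-0.10)] = 0.3600
  C_33 = (1.00)(0.60) − (-0.35)(-0.10) = 0.5650
det(I−A) = Σ_j (I−A)_1j·C_1j = (1.00)(0.5050) + (-0.35)(0.2475) + (-0.10)(0.2800) = 0.390375
adj(I−A) = Cᵀ =
  [ 0.5050   0.3250   0.1825]
  [ 0.2475   0.8550   0.3600]
  [ 0.2800   0.2575   0.5650]
(I − A)⁻¹ = adj(I−A) / det(I−A) ≈
  [   1.2936     0.8325     0.4675]
  [   0.6340     2.1902     0.9222]
  [   0.7173     0.6596     1.4473]
First solve x = (I − A)⁻¹ d = adj(I−A)·d / det(I−A); in particular x_3 = (0.2800·150 + 0.2575·90 + 0.5650·195) / 0.390375 = 175.35 / 0.390375 ≈ 449.18348.
Intermediate flow from 3 to 3: z_33 = a_33 · x_3 = 0.10 × 175.35 / 0.390375 = 17.535 / 0.390375 ≈ 44.918.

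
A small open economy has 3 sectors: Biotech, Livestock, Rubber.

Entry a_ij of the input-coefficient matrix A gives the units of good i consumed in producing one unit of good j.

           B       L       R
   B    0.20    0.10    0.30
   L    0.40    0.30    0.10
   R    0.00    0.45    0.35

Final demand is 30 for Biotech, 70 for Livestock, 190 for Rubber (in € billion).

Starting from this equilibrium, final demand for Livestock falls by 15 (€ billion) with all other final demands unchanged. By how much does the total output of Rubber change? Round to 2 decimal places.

I − A =
  [   0.80    -0.10    -0.30]
  [  -0.40     0.70    -0.10]
  [   0.00    -0.45     0.65]
Cofactors of I−A, C_ij = (−1)^(i+j)·(minor ij) (rows/columns in the sector order above):
  C_11 = (0.70)(0.65) − (-0.10)(-0.45) = 0.4100
  C_12 = −[(-0.40)(0.65) − (-0.10)(0.00)] = 0.2600
  C_13 = (-0.40)(-0.45) − (0.70)(0.00) = 0.1800
  C_21 = −[(-0.10)(0.65) − (-0.30)(-0.45)] = 0.2000
  C_22 = (0.80)(0.65) − (-0.30)(0.00) = 0.5200
  C_23 = −[(0.80)(-0.45) − (-0.10)(0.00)] = 0.3600
  C_31 = (-0.10)(-0.10) − (-0.30)(0.70) = 0.2200
  C_32 = −[(0.80)(-0.10) − (-0.30)(-0.40)] = 0.2000
  C_33 = (0.80)(0.70) − (-0.10)(-0.40) = 0.5200
det(I−A) = Σ_j (I−A)_1j·C_1j = (0.80)(0.4100) + (-0.10)(0.2600) + (-0.30)(0.1800) = 0.2480
adj(I−A) = Cᵀ =
  [ 0.4100   0.2000   0.2200]
  [ 0.2600   0.5200   0.2000]
  [ 0.1800   0.3600   0.5200]
(I − A)⁻¹ = adj(I−A) / det(I−A) ≈
  [   1.6532     0.8065     0.8871]
  [   1.0484     2.0968     0.8065]
  [   0.7258     1.4516     2.0968]
Δx = (I − A)⁻¹ Δd with Δd having -15 in the Livestock component and 0 elsewhere.
So Δx_R = L_RL · (-15), where L_RL = adj(I−A)_RL / det(I−A) = 0.3600 / 0.2480.
Δx_R = 0.3600 × (-15) / 0.2480 = -5.40 / 0.2480 ≈ -21.77.

Δx_R = -21.77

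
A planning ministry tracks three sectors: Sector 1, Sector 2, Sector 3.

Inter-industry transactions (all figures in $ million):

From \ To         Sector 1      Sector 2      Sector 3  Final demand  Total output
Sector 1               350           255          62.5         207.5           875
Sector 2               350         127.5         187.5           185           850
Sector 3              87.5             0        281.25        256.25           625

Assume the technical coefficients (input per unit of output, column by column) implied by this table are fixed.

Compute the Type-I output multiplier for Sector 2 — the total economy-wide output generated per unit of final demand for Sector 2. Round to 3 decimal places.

Technical coefficients a_ij = z_ij / X_j:
  a_11 = 350/875 = 0.40, a_21 = 350/875 = 0.40, a_31 = 87.5/875 = 0.10
  a_12 = 255/850 = 0.30, a_22 = 127.5/850 = 0.15, a_32 = 0/850 = 0.00
  a_13 = 62.5/625 = 0.10, a_23 = 187.5/625 = 0.30, a_33 = 281.25/625 = 0.45
I − A =
  [   0.60    -0.30    -0.10]
  [  -0.40     0.85    -0.30]
  [  -0.10     0.00     0.55]
Cofactors of I−A, C_ij = (−1)^(i+j)·(minor ij) (rows/columns in the sector order above):
  C_11 = (0.85)(0.55) − (-0.30)(0.00) = 0.4675
  C_12 = −[(-0.40)(0.55) − (-0.30)(-0.10)] = 0.2500
  C_13 = (-0.40)(0.00) − (0.85)(-0.10) = 0.0850
  C_21 = −[(-0.30)(0.55) − (-0.10)(0.00)] = 0.1650
  C_22 = (0.60)(0.55) − (-0.10)(-0.10) = 0.3200
  C_23 = −[(0.60)(0.00) − (-0.30)(-0.10)] = 0.0300
  C_31 = (-0.30)(-0.30) − (-0.10)(0.85) = 0.1750
  C_32 = −[(0.60)(-0.30) − (-0.10)(-0.40)] = 0.2200
  C_33 = (0.60)(0.85) − (-0.30)(-0.40) = 0.3900
det(I−A) = Σ_j (I−A)_1j·C_1j = (0.60)(0.4675) + (-0.30)(0.2500) + (-0.10)(0.0850) = 0.1970
adj(I−A) = Cᵀ =
  [ 0.4675   0.1650   0.1750]
  [ 0.2500   0.3200   0.2200]
  [ 0.0850   0.0300   0.3900]
(I − A)⁻¹ = adj(I−A) / det(I−A) ≈
  [   2.3731     0.8376     0.8883]
  [   1.2690     1.6244     1.1168]
  [   0.4315     0.1523     1.9797]
The output multiplier for sector j is the column-j sum of the Leontief inverse (I − A)⁻¹ = adj(I−A) / det(I−A).
Column 2 of adj(I−A): (0.1650, 0.3200, 0.0300); det(I−A) = 0.1970.
m_2 = (0.1650 + 0.3200 + 0.0300) / 0.1970 = 0.515 / 0.1970 ≈ 2.614.

m_2 = 2.614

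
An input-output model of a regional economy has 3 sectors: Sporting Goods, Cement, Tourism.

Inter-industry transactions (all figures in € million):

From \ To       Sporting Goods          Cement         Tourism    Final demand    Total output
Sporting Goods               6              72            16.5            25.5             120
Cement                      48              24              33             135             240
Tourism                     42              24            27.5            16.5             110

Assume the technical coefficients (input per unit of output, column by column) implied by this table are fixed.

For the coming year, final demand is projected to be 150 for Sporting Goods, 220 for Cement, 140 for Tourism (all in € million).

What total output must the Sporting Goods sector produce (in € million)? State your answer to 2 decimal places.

Technical coefficients a_ij = z_ij / X_j:
  a_11 = 6/120 = 0.05, a_21 = 48/120 = 0.40, a_31 = 42/120 = 0.35
  a_12 = 72/240 = 0.30, a_22 = 24/240 = 0.10, a_32 = 24/240 = 0.10
  a_13 = 16.5/110 = 0.15, a_23 = 33/110 = 0.30, a_33 = 27.5/110 = 0.25
I − A =
  [   0.95    -0.30    -0.15]
  [  -0.40     0.90    -0.30]
  [  -0.35    -0.10     0.75]
Cofactors of I−A, C_ij = (−1)^(i+j)·(minor ij) (rows/columns in the sector order above):
  C_11 = (0.90)(0.75) − (-0.30)(-0.10) = 0.6450
  C_12 = −[(-0.40)(0.75) − (-0.30)(-0.35)] = 0.4050
  C_13 = (-0.40)(-0.10) − (0.90)(-0.35) = 0.3550
  C_21 = −[(-0.30)(0.75) − (-0.15)(-0.10)] = 0.2400
  C_22 = (0.95)(0.75) − (-0.15)(-0.35) = 0.6600
  C_23 = −[(0.95)(-0.10) − (-0.30)(-0.35)] = 0.2000
  C_31 = (-0.30)(-0.30) − (-0.15)(0.90) = 0.2250
  C_32 = −[(0.95)(-0.30) − (-0.15)(-0.40)] = 0.3450
  C_33 = (0.95)(0.90) − (-0.30)(-0.40) = 0.7350
det(I−A) = Σ_j (I−A)_1j·C_1j = (0.95)(0.6450) + (-0.30)(0.4050) + (-0.15)(0.3550) = 0.4380
adj(I−A) = Cᵀ =
  [ 0.6450   0.2400   0.2250]
  [ 0.4050   0.6600   0.3450]
  [ 0.3550   0.2000   0.7350]
(I − A)⁻¹ = adj(I−A) / det(I−A) ≈
  [   1.4726     0.5479     0.5137]
  [   0.9247     1.5068     0.7877]
  [   0.8105     0.4566     1.6781]
x = (I − A)⁻¹ d = adj(I−A)·d / det(I−A), with det(I−A) = 0.4380:
  x_1 = (0.6450·150 + 0.2400·220 + 0.2250·140) / 0.4380 = 181.05 / 0.4380 ≈ 413.36
  x_2 = (0.4050·150 + 0.6600·220 + 0.3450·140) / 0.4380 = 254.25 / 0.4380 ≈ 580.48
  x_3 = (0.3550·150 + 0.2000·220 + 0.7350·140) / 0.4380 = 200.15 / 0.4380 ≈ 456.96

x_1 = 413.36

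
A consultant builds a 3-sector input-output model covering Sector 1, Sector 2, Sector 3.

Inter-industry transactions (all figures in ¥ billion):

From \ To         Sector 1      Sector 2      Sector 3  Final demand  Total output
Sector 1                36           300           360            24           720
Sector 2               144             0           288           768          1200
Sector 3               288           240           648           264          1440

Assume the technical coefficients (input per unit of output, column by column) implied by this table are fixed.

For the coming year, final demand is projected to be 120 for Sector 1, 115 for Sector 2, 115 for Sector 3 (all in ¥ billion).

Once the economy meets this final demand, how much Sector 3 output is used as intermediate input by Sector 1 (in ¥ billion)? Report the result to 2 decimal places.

Technical coefficients a_ij = z_ij / X_j:
  a_11 = 36/720 = 0.05, a_21 = 144/720 = 0.20, a_31 = 288/720 = 0.40
  a_12 = 300/1200 = 0.25, a_22 = 0/1200 = 0.00, a_32 = 240/1200 = 0.20
  a_13 = 360/1440 = 0.25, a_23 = 288/1440 = 0.20, a_33 = 648/1440 = 0.45
I − A =
  [   0.95    -0.25    -0.25]
  [  -0.20     1.00    -0.20]
  [  -0.40    -0.20     0.55]
Cofactors of I−A, C_ij = (−1)^(i+j)·(minor ij) (rows/columns in the sector order above):
  C_11 = (1.00)(0.55) − (-0.20)(-0.20) = 0.5100
  C_12 = −[(-0.20)(0.55) − (-0.20)(-0.40)] = 0.1900
  C_13 = (-0.20)(-0.20) − (1.00)(-0.40) = 0.4400
  C_21 = −[(-0.25)(0.55) − (-0.25)(-0.20)] = 0.1875
  C_22 = (0.95)(0.55) − (-0.25)(-0.40) = 0.4225
  C_23 = −[(0.95)(-0.20) − (-0.25)(-0.40)] = 0.2900
  C_31 = (-0.25)(-0.20) − (-0.25)(1.00) = 0.3000
  C_32 = −[(0.95)(-0.20) − (-0.25)(-0.20)] = 0.2400
  C_33 = (0.95)(1.00) − (-0.25)(-0.20) = 0.9000
det(I−A) = Σ_j (I−A)_1j·C_1j = (0.95)(0.5100) + (-0.25)(0.1900) + (-0.25)(0.4400) = 0.3270
adj(I−A) = Cᵀ =
  [ 0.5100   0.1875   0.3000]
  [ 0.1900   0.4225   0.2400]
  [ 0.4400   0.2900   0.9000]
(I − A)⁻¹ = adj(I−A) / det(I−A) ≈
  [   1.5596     0.5734     0.9174]
  [   0.5810     1.2920     0.7339]
  [   1.3456     0.8869     2.7523]
First solve x = (I − A)⁻¹ d = adj(I−A)·d / det(I−A); in particular x_1 = (0.5100·120 + 0.1875·115 + 0.3000·115) / 0.3270 = 117.2625 / 0.3270 ≈ 358.6009.
Intermediate flow from 3 to 1: z_31 = a_31 · x_1 = 0.40 × 117.2625 / 0.3270 = 46.905 / 0.3270 ≈ 143.44.

z_31 = 143.44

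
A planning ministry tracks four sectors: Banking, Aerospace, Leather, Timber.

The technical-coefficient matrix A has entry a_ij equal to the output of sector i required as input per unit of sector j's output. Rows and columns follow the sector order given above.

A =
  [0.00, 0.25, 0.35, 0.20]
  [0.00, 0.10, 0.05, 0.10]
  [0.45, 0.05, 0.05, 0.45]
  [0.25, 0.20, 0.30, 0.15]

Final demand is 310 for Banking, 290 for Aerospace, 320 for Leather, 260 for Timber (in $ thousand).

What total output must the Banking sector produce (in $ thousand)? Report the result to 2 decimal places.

I − A =
  [   1.00    -0.25    -0.35    -0.20]
  [   0.00     0.90    -0.05    -0.10]
  [  -0.45    -0.05     0.95    -0.45]
  [  -0.25    -0.20    -0.30     0.85]
Compute the cofactors C_ij = (−1)^(i+j)·(3×3 minor ij) of I−A; the adjugate is their transpose:
adj(I−A) = Cᵀ =
  [ 0.578125   0.255500   0.334875   0.343375]
  [ 0.062000   0.424750   0.078750   0.106250]
  [ 0.437750   0.271750   0.693750   0.502250]
  [ 0.339125   0.271000   0.361875   0.705125]
det(I−A) = Σ_j (I−A)_1j·C_1j = (1.00)(0.578125) + (-0.25)(0.062000) + (-0.35)(0.437750) + (-0.20)(0.339125) = 0.3415875
(I − A)⁻¹ = adj(I−A) / det(I−A) ≈
  [   1.6925     0.7480     0.9803     1.0052]
  [   0.1815     1.2435     0.2305     0.3110]
  [   1.2815     0.7956     2.0310     1.4703]
  [   0.9928     0.7934     1.0594     2.0643]
x = (I − A)⁻¹ d = adj(I−A)·d / det(I−A), with det(I−A) = 0.3415875:
  x_B = (0.578125·310 + 0.255500·290 + 0.334875·320 + 0.343375·260) / 0.3415875 = 449.75125 / 0.3415875 ≈ 1316.65
  x_A = (0.062000·310 + 0.424750·290 + 0.078750·320 + 0.106250·260) / 0.3415875 = 195.2225 / 0.3415875 ≈ 571.52
  x_L = (0.437750·310 + 0.271750·290 + 0.693750·320 + 0.502250·260) / 0.3415875 = 567.095 / 0.3415875 ≈ 1660.17
  x_T = (0.339125·310 + 0.271000·290 + 0.361875·320 + 0.705125·260) / 0.3415875 = 482.85125 / 0.3415875 ≈ 1413.55

x_B = 1316.65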